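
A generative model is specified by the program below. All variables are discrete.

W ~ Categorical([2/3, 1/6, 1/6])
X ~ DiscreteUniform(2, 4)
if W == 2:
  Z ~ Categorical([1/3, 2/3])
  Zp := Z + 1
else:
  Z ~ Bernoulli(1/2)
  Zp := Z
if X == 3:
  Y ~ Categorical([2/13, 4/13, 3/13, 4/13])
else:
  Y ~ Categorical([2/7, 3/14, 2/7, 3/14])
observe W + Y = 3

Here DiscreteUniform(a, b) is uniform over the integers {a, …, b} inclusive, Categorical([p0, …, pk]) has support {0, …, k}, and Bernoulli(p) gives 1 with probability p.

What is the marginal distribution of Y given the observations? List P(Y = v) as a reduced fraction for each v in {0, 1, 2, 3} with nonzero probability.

P(Y=1) = 67/408, P(Y=2) = 73/408, P(Y=3) = 67/102

Enumerate traces; 18 have nonzero weight after conditioning:
  (W=0, X=2, Z=0, Y=3) weight 1/42
  (W=0, X=2, Z=1, Y=3) weight 1/42
  (W=0, X=3, Z=0, Y=3) weight 4/117
  (W=0, X=3, Z=1, Y=3) weight 4/117
  (W=0, X=4, Z=0, Y=3) weight 1/42
  (W=0, X=4, Z=1, Y=3) weight 1/42
  (W=1, X=2, Z=0, Y=2) weight 1/126
  (W=1, X=2, Z=1, Y=2) weight 1/126
  (W=2, X=2, Z=0, Y=1) weight 1/252
  … 9 more
Group by Y:
  weight(Y=1) = 67/1638
  weight(Y=2) = 73/1638
  weight(Y=3) = 134/819
Total weight = 67/1638 + 73/1638 + 134/819 = 68/273
P(Y=1 | obs) = 67/1638 / 68/273 = 67/408
P(Y=2 | obs) = 73/1638 / 68/273 = 73/408
P(Y=3 | obs) = 134/819 / 68/273 = 67/102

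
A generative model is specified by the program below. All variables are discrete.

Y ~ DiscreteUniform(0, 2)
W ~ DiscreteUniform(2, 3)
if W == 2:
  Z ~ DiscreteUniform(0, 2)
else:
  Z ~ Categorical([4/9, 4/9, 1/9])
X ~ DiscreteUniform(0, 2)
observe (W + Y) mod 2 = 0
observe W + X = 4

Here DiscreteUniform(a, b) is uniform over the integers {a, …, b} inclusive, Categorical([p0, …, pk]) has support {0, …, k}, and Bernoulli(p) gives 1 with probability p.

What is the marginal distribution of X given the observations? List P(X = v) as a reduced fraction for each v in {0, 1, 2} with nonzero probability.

Enumerate traces; 9 have nonzero weight after conditioning:
  (Y=0, W=2, Z=0, X=2) weight 1/54
  (Y=0, W=2, Z=1, X=2) weight 1/54
  (Y=0, W=2, Z=2, X=2) weight 1/54
  (Y=1, W=3, Z=0, X=1) weight 2/81
  (Y=1, W=3, Z=1, X=1) weight 2/81
  (Y=1, W=3, Z=2, X=1) weight 1/162
  (Y=2, W=2, Z=0, X=2) weight 1/54
  (Y=2, W=2, Z=1, X=2) weight 1/54
  … 1 more
Group by X:
  weight(X=1) = 1/18
  weight(X=2) = 1/9
Total weight = 1/18 + 1/9 = 1/6
P(X=1 | obs) = 1/18 / 1/6 = 1/3
P(X=2 | obs) = 1/9 / 1/6 = 2/3

P(X=1) = 1/3, P(X=2) = 2/3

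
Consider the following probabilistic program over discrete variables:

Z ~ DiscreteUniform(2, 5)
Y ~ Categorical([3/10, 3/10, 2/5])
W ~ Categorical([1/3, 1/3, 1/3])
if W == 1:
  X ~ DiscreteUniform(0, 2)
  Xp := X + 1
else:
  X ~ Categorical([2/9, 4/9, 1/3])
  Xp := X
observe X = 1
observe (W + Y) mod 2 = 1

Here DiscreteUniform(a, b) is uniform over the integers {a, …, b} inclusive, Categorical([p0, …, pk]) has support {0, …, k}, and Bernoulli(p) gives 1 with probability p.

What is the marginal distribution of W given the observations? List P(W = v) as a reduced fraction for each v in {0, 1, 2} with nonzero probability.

Enumerate traces; 16 have nonzero weight after conditioning:
  (Z=2, Y=0, W=1, X=1) weight 1/120
  (Z=2, Y=1, W=0, X=1) weight 1/90
  (Z=2, Y=1, W=2, X=1) weight 1/90
  (Z=2, Y=2, W=1, X=1) weight 1/90
  (Z=3, Y=0, W=1, X=1) weight 1/120
  (Z=3, Y=1, W=0, X=1) weight 1/90
  (Z=3, Y=1, W=2, X=1) weight 1/90
  (Z=3, Y=2, W=1, X=1) weight 1/90
  … 8 more
Group by W:
  weight(W=0) = 2/45
  weight(W=1) = 7/90
  weight(W=2) = 2/45
Total weight = 2/45 + 7/90 + 2/45 = 1/6
P(W=0 | obs) = 2/45 / 1/6 = 4/15
P(W=1 | obs) = 7/90 / 1/6 = 7/15
P(W=2 | obs) = 2/45 / 1/6 = 4/15

P(W=0) = 4/15, P(W=1) = 7/15, P(W=2) = 4/15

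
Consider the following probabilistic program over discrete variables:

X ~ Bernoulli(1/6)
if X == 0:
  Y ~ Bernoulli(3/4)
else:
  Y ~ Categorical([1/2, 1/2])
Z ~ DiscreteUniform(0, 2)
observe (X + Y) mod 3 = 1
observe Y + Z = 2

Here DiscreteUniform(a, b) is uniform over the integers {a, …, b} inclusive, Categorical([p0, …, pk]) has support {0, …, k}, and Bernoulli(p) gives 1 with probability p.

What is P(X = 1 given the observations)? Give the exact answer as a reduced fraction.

P(X = 1 | obs) = 2/17

Enumerate traces; 2 have nonzero weight after conditioning:
  (X=0, Y=1, Z=1) weight 5/24
  (X=1, Y=0, Z=2) weight 1/36
Group by X:
  weight(X=0) = 5/24
  weight(X=1) = 1/36
Total weight = 5/24 + 1/36 = 17/72
P(X=0 | obs) = 5/24 / 17/72 = 15/17
P(X=1 | obs) = 1/36 / 17/72 = 2/17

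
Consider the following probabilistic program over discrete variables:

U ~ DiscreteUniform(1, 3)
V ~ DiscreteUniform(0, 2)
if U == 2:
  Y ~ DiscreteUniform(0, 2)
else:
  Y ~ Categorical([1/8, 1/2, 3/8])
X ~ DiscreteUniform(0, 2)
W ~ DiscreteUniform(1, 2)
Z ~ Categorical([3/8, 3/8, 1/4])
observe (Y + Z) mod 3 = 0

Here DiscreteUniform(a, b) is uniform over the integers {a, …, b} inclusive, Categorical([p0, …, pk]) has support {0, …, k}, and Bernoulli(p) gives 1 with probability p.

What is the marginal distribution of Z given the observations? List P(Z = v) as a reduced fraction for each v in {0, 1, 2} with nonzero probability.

Enumerate traces; 162 have nonzero weight after conditioning:
  (U=1, V=0, Y=0, X=0, W=1, Z=0) weight 1/1152
  (U=1, V=0, Y=0, X=0, W=2, Z=0) weight 1/1152
  (U=1, V=0, Y=0, X=1, W=1, Z=0) weight 1/1152
  (U=1, V=0, Y=0, X=1, W=2, Z=0) weight 1/1152
  (U=1, V=0, Y=0, X=2, W=1, Z=0) weight 1/1152
  (U=1, V=0, Y=0, X=2, W=2, Z=0) weight 1/1152
  (U=1, V=0, Y=1, X=0, W=1, Z=2) weight 1/432
  (U=1, V=0, Y=1, X=0, W=2, Z=2) weight 1/432
  (U=1, V=0, Y=2, X=0, W=1, Z=1) weight 1/384
  … 153 more
Group by Z:
  weight(Z=0) = 7/96
  weight(Z=1) = 13/96
  weight(Z=2) = 1/9
Total weight = 7/96 + 13/96 + 1/9 = 23/72
P(Z=0 | obs) = 7/96 / 23/72 = 21/92
P(Z=1 | obs) = 13/96 / 23/72 = 39/92
P(Z=2 | obs) = 1/9 / 23/72 = 8/23

P(Z=0) = 21/92, P(Z=1) = 39/92, P(Z=2) = 8/23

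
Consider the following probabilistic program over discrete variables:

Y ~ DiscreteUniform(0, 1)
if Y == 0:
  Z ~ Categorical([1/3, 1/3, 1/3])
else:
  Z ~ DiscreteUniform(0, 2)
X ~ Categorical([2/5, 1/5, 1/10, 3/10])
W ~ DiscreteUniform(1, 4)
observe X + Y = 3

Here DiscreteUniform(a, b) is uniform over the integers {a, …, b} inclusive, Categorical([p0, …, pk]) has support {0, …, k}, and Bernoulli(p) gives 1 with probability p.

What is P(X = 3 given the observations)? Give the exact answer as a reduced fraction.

Enumerate traces; 24 have nonzero weight after conditioning:
  (Y=0, Z=0, X=3, W=1) weight 1/80
  (Y=0, Z=0, X=3, W=2) weight 1/80
  (Y=0, Z=0, X=3, W=3) weight 1/80
  (Y=0, Z=0, X=3, W=4) weight 1/80
  (Y=0, Z=1, X=3, W=1) weight 1/80
  (Y=0, Z=1, X=3, W=2) weight 1/80
  (Y=0, Z=1, X=3, W=3) weight 1/80
  (Y=0, Z=1, X=3, W=4) weight 1/80
  (Y=1, Z=0, X=2, W=1) weight 1/240
  … 15 more
Group by X:
  weight(X=2) = 1/20
  weight(X=3) = 3/20
Total weight = 1/20 + 3/20 = 1/5
P(X=2 | obs) = 1/20 / 1/5 = 1/4
P(X=3 | obs) = 3/20 / 1/5 = 3/4

P(X = 3 | obs) = 3/4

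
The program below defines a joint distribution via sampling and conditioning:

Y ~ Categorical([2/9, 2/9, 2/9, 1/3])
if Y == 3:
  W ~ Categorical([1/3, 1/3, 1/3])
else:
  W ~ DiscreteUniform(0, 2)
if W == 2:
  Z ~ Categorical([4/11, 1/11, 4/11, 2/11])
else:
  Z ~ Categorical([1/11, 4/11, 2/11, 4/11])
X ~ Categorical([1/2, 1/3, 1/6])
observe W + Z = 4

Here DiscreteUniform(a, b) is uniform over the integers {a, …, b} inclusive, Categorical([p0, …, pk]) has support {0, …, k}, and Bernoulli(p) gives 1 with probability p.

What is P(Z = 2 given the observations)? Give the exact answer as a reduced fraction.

P(Z = 2 | obs) = 1/2

Enumerate traces; 24 have nonzero weight after conditioning:
  (Y=0, W=1, Z=3, X=0) weight 4/297
  (Y=0, W=1, Z=3, X=1) weight 8/891
  (Y=0, W=1, Z=3, X=2) weight 4/891
  (Y=0, W=2, Z=2, X=0) weight 4/297
  (Y=0, W=2, Z=2, X=1) weight 8/891
  (Y=0, W=2, Z=2, X=2) weight 4/891
  (Y=1, W=1, Z=3, X=0) weight 4/297
  (Y=1, W=1, Z=3, X=1) weight 8/891
  … 16 more
Group by Z:
  weight(Z=2) = 4/33
  weight(Z=3) = 4/33
Total weight = 4/33 + 4/33 = 8/33
P(Z=2 | obs) = 4/33 / 8/33 = 1/2
P(Z=3 | obs) = 4/33 / 8/33 = 1/2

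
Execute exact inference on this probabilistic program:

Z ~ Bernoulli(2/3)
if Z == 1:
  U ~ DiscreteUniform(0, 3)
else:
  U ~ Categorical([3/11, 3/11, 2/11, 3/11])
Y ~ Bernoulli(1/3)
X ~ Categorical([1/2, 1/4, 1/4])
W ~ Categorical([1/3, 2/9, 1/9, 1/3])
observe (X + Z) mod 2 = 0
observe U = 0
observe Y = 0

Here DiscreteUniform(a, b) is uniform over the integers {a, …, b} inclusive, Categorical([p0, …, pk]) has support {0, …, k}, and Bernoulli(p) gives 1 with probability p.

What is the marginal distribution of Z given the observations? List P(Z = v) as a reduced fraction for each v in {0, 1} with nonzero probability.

P(Z=0) = 18/29, P(Z=1) = 11/29

Enumerate traces; 12 have nonzero weight after conditioning:
  (Z=0, U=0, Y=0, X=0, W=0) weight 1/99
  (Z=0, U=0, Y=0, X=0, W=1) weight 2/297
  (Z=0, U=0, Y=0, X=0, W=2) weight 1/297
  (Z=0, U=0, Y=0, X=0, W=3) weight 1/99
  (Z=0, U=0, Y=0, X=2, W=0) weight 1/198
  (Z=0, U=0, Y=0, X=2, W=1) weight 1/297
  (Z=0, U=0, Y=0, X=2, W=2) weight 1/594
  (Z=0, U=0, Y=0, X=2, W=3) weight 1/198
  (Z=1, U=0, Y=0, X=1, W=0) weight 1/108
  … 3 more
Group by Z:
  weight(Z=0) = 1/22
  weight(Z=1) = 1/36
Total weight = 1/22 + 1/36 = 29/396
P(Z=0 | obs) = 1/22 / 29/396 = 18/29
P(Z=1 | obs) = 1/36 / 29/396 = 11/29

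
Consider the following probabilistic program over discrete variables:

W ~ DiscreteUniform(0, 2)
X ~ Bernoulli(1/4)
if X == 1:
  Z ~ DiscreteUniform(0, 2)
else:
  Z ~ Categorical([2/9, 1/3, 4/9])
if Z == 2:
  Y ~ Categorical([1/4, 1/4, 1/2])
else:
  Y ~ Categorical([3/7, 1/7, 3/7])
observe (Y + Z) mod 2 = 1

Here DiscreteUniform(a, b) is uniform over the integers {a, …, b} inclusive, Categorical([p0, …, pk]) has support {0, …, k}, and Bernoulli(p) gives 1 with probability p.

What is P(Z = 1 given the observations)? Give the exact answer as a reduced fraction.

Enumerate traces; 24 have nonzero weight after conditioning:
  (W=0, X=0, Z=0, Y=1) weight 1/126
  (W=0, X=0, Z=1, Y=0) weight 1/28
  (W=0, X=0, Z=1, Y=2) weight 1/28
  (W=0, X=0, Z=2, Y=1) weight 1/36
  (W=0, X=1, Z=0, Y=1) weight 1/252
  (W=0, X=1, Z=1, Y=0) weight 1/84
  (W=0, X=1, Z=1, Y=2) weight 1/84
  (W=0, X=1, Z=2, Y=1) weight 1/144
  … 16 more
Group by Z:
  weight(Z=0) = 1/28
  weight(Z=1) = 2/7
  weight(Z=2) = 5/48
Total weight = 1/28 + 2/7 + 5/48 = 143/336
P(Z=0 | obs) = 1/28 / 143/336 = 12/143
P(Z=1 | obs) = 2/7 / 143/336 = 96/143
P(Z=2 | obs) = 5/48 / 143/336 = 35/143

P(Z = 1 | obs) = 96/143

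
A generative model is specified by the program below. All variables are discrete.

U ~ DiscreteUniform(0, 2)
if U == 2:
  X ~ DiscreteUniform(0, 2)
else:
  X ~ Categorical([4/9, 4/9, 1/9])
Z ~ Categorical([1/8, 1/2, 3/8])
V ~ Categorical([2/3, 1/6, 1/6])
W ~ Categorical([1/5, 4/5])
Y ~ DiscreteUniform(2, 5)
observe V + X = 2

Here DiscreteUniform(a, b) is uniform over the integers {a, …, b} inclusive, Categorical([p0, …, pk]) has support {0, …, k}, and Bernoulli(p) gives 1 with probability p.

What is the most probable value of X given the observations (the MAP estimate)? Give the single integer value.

argmax_v P(X = v | obs) = 2

Enumerate traces; 216 have nonzero weight after conditioning:
  (U=0, X=0, Z=0, V=2, W=0, Y=2) weight 1/6480
  (U=0, X=0, Z=0, V=2, W=0, Y=3) weight 1/6480
  (U=0, X=0, Z=0, V=2, W=0, Y=4) weight 1/6480
  (U=0, X=0, Z=0, V=2, W=0, Y=5) weight 1/6480
  (U=0, X=0, Z=0, V=2, W=1, Y=2) weight 1/1620
  (U=0, X=0, Z=0, V=2, W=1, Y=3) weight 1/1620
  (U=0, X=0, Z=0, V=2, W=1, Y=4) weight 1/1620
  (U=0, X=0, Z=0, V=2, W=1, Y=5) weight 1/1620
  (U=0, X=1, Z=0, V=1, W=0, Y=2) weight 1/6480
  (U=0, X=2, Z=0, V=0, W=0, Y=2) weight 1/6480
  … 206 more
Group by X:
  weight(X=0) = 11/162
  weight(X=1) = 11/162
  weight(X=2) = 10/81
Total weight = 11/162 + 11/162 + 10/81 = 7/27
P(X=0 | obs) = 11/162 / 7/27 = 11/42
P(X=1 | obs) = 11/162 / 7/27 = 11/42
P(X=2 | obs) = 10/81 / 7/27 = 10/21
argmax = 2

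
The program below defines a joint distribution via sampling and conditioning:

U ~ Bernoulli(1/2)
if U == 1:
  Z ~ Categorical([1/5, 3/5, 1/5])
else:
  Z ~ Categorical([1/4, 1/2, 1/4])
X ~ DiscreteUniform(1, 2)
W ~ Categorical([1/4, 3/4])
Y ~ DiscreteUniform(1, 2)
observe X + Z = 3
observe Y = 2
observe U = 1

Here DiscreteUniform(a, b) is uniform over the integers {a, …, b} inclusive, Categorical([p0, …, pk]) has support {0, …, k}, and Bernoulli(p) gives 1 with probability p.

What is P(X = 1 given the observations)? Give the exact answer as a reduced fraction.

Enumerate traces; 4 have nonzero weight after conditioning:
  (U=1, Z=1, X=2, W=0, Y=2) weight 3/160
  (U=1, Z=1, X=2, W=1, Y=2) weight 9/160
  (U=1, Z=2, X=1, W=0, Y=2) weight 1/160
  (U=1, Z=2, X=1, W=1, Y=2) weight 3/160
Group by X:
  weight(X=1) = 1/40
  weight(X=2) = 3/40
Total weight = 1/40 + 3/40 = 1/10
P(X=1 | obs) = 1/40 / 1/10 = 1/4
P(X=2 | obs) = 3/40 / 1/10 = 3/4

P(X = 1 | obs) = 1/4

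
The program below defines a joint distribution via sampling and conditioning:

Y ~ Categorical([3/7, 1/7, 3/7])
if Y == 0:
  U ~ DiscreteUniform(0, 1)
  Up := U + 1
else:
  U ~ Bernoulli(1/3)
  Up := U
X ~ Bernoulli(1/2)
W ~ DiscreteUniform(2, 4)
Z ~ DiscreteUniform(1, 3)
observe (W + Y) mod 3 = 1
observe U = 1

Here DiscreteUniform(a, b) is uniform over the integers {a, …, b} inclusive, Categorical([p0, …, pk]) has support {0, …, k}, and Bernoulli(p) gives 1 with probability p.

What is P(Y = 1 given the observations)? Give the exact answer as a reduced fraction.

P(Y = 1 | obs) = 2/17

Enumerate traces; 18 have nonzero weight after conditioning:
  (Y=0, U=1, X=0, W=4, Z=1) weight 1/84
  (Y=0, U=1, X=0, W=4, Z=2) weight 1/84
  (Y=0, U=1, X=0, W=4, Z=3) weight 1/84
  (Y=0, U=1, X=1, W=4, Z=1) weight 1/84
  (Y=0, U=1, X=1, W=4, Z=2) weight 1/84
  (Y=0, U=1, X=1, W=4, Z=3) weight 1/84
  (Y=1, U=1, X=0, W=3, Z=1) weight 1/378
  (Y=1, U=1, X=0, W=3, Z=2) weight 1/378
  (Y=2, U=1, X=0, W=2, Z=1) weight 1/126
  … 9 more
Group by Y:
  weight(Y=0) = 1/14
  weight(Y=1) = 1/63
  weight(Y=2) = 1/21
Total weight = 1/14 + 1/63 + 1/21 = 17/126
P(Y=0 | obs) = 1/14 / 17/126 = 9/17
P(Y=1 | obs) = 1/63 / 17/126 = 2/17
P(Y=2 | obs) = 1/21 / 17/126 = 6/17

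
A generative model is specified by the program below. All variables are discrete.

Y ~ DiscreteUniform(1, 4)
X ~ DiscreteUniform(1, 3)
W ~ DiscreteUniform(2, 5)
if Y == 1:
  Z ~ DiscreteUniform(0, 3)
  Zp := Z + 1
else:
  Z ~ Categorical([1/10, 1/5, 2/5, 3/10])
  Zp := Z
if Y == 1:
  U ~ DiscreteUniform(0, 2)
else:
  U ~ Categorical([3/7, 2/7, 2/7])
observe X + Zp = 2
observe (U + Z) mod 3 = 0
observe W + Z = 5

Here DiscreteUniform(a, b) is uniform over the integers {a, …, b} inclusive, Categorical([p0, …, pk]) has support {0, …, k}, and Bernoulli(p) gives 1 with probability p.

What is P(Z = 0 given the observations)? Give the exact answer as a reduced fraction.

Enumerate traces; 7 have nonzero weight after conditioning:
  (Y=1, X=1, W=5, Z=0, U=0) weight 1/576
  (Y=2, X=1, W=4, Z=1, U=2) weight 1/840
  (Y=2, X=2, W=5, Z=0, U=0) weight 1/1120
  (Y=3, X=1, W=4, Z=1, U=2) weight 1/840
  (Y=3, X=2, W=5, Z=0, U=0) weight 1/1120
  (Y=4, X=1, W=4, Z=1, U=2) weight 1/840
  (Y=4, X=2, W=5, Z=0, U=0) weight 1/1120
Group by Z:
  weight(Z=0) = 89/20160
  weight(Z=1) = 1/280
Total weight = 89/20160 + 1/280 = 23/2880
P(Z=0 | obs) = 89/20160 / 23/2880 = 89/161
P(Z=1 | obs) = 1/280 / 23/2880 = 72/161

P(Z = 0 | obs) = 89/161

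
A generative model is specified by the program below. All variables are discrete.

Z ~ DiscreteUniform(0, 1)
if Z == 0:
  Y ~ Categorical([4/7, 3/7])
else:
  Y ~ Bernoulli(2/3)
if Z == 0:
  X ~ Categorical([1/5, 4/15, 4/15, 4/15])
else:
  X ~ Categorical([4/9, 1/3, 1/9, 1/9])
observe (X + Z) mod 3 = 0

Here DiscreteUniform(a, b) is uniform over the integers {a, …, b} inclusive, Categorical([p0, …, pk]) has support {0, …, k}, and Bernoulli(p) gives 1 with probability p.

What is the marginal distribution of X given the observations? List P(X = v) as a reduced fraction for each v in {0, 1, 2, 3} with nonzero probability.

P(X=0) = 9/26, P(X=2) = 5/26, P(X=3) = 6/13

Enumerate traces; 6 have nonzero weight after conditioning:
  (Z=0, Y=0, X=0) weight 2/35
  (Z=0, Y=0, X=3) weight 8/105
  (Z=0, Y=1, X=0) weight 3/70
  (Z=0, Y=1, X=3) weight 2/35
  (Z=1, Y=0, X=2) weight 1/54
  (Z=1, Y=1, X=2) weight 1/27
Group by X:
  weight(X=0) = 1/10
  weight(X=2) = 1/18
  weight(X=3) = 2/15
Total weight = 1/10 + 1/18 + 2/15 = 13/45
P(X=0 | obs) = 1/10 / 13/45 = 9/26
P(X=2 | obs) = 1/18 / 13/45 = 5/26
P(X=3 | obs) = 2/15 / 13/45 = 6/13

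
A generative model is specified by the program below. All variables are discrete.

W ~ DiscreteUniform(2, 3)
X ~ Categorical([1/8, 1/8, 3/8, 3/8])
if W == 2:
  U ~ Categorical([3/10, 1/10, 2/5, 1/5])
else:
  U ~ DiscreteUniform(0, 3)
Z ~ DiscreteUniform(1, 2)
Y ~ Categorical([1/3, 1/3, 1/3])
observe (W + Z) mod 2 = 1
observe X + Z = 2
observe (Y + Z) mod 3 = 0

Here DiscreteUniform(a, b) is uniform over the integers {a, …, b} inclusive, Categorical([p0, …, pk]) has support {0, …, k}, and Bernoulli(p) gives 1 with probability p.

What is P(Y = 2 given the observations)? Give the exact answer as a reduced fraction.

Enumerate traces; 8 have nonzero weight after conditioning:
  (W=2, X=1, U=0, Z=1, Y=2) weight 1/320
  (W=2, X=1, U=1, Z=1, Y=2) weight 1/960
  (W=2, X=1, U=2, Z=1, Y=2) weight 1/240
  (W=2, X=1, U=3, Z=1, Y=2) weight 1/480
  (W=3, X=0, U=0, Z=2, Y=1) weight 1/384
  (W=3, X=0, U=1, Z=2, Y=1) weight 1/384
  (W=3, X=0, U=2, Z=2, Y=1) weight 1/384
  (W=3, X=0, U=3, Z=2, Y=1) weight 1/384
Group by Y:
  weight(Y=1) = 1/96
  weight(Y=2) = 1/96
Total weight = 1/96 + 1/96 = 1/48
P(Y=1 | obs) = 1/96 / 1/48 = 1/2
P(Y=2 | obs) = 1/96 / 1/48 = 1/2

P(Y = 2 | obs) = 1/2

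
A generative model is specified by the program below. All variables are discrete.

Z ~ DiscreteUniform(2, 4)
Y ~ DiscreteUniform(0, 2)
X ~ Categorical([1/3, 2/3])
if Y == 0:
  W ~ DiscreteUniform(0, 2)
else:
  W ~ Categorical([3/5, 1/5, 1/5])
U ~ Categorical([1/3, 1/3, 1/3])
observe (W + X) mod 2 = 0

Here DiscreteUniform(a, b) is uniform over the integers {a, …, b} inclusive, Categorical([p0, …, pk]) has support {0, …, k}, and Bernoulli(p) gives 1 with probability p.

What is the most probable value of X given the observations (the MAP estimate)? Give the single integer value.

Enumerate traces; 81 have nonzero weight after conditioning:
  (Z=2, Y=0, X=0, W=0, U=0) weight 1/243
  (Z=2, Y=0, X=0, W=0, U=1) weight 1/243
  (Z=2, Y=0, X=0, W=0, U=2) weight 1/243
  (Z=2, Y=0, X=0, W=2, U=0) weight 1/243
  (Z=2, Y=0, X=0, W=2, U=1) weight 1/243
  (Z=2, Y=0, X=0, W=2, U=2) weight 1/243
  (Z=2, Y=0, X=1, W=1, U=0) weight 2/243
  (Z=2, Y=0, X=1, W=1, U=1) weight 2/243
  … 73 more
Group by X:
  weight(X=0) = 34/135
  weight(X=1) = 22/135
Total weight = 34/135 + 22/135 = 56/135
P(X=0 | obs) = 34/135 / 56/135 = 17/28
P(X=1 | obs) = 22/135 / 56/135 = 11/28
argmax = 0

argmax_v P(X = v | obs) = 0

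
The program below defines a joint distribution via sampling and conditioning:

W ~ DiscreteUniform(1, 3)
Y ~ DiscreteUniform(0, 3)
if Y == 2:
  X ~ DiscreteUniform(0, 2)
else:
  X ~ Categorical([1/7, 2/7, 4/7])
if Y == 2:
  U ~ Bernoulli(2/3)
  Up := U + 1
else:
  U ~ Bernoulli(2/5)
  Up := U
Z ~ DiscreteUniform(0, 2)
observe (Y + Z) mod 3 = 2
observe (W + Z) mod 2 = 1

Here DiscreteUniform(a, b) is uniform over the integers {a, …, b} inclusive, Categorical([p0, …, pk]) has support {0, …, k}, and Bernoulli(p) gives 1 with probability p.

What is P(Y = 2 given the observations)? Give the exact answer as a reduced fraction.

Enumerate traces; 42 have nonzero weight after conditioning:
  (W=1, Y=0, X=0, U=0, Z=2) weight 1/420
  (W=1, Y=0, X=0, U=1, Z=2) weight 1/630
  (W=1, Y=0, X=1, U=0, Z=2) weight 1/210
  (W=1, Y=0, X=1, U=1, Z=2) weight 1/315
  (W=1, Y=0, X=2, U=0, Z=2) weight 1/105
  (W=1, Y=0, X=2, U=1, Z=2) weight 2/315
  (W=1, Y=2, X=0, U=0, Z=0) weight 1/324
  (W=1, Y=2, X=0, U=1, Z=0) weight 1/162
  (W=1, Y=3, X=0, U=0, Z=2) weight 1/420
  (W=2, Y=1, X=0, U=0, Z=1) weight 1/420
  … 32 more
Group by Y:
  weight(Y=0) = 1/18
  weight(Y=1) = 1/36
  weight(Y=2) = 1/18
  weight(Y=3) = 1/18
Total weight = 1/18 + 1/36 + 1/18 + 1/18 = 7/36
P(Y=0 | obs) = 1/18 / 7/36 = 2/7
P(Y=1 | obs) = 1/36 / 7/36 = 1/7
P(Y=2 | obs) = 1/18 / 7/36 = 2/7
P(Y=3 | obs) = 1/18 / 7/36 = 2/7

P(Y = 2 | obs) = 2/7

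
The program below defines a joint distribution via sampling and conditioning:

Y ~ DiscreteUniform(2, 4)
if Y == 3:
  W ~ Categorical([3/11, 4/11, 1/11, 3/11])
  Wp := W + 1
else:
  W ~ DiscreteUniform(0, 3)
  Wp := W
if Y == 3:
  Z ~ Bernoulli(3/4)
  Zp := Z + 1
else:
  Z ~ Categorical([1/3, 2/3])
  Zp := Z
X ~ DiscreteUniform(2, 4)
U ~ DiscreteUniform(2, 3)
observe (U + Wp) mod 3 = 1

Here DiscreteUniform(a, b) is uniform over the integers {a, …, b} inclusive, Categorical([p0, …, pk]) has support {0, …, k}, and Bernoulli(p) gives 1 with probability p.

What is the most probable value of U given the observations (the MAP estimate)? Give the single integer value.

argmax_v P(U = v | obs) = 3

Enumerate traces; 42 have nonzero weight after conditioning:
  (Y=2, W=1, Z=0, X=2, U=3) weight 1/216
  (Y=2, W=1, Z=0, X=3, U=3) weight 1/216
  (Y=2, W=1, Z=0, X=4, U=3) weight 1/216
  (Y=2, W=1, Z=1, X=2, U=3) weight 1/108
  (Y=2, W=1, Z=1, X=3, U=3) weight 1/108
  (Y=2, W=1, Z=1, X=4, U=3) weight 1/108
  (Y=2, W=2, Z=0, X=2, U=2) weight 1/216
  (Y=2, W=2, Z=0, X=3, U=2) weight 1/216
  … 34 more
Group by U:
  weight(U=2) = 19/132
  weight(U=3) = 23/132
Total weight = 19/132 + 23/132 = 7/22
P(U=2 | obs) = 19/132 / 7/22 = 19/42
P(U=3 | obs) = 23/132 / 7/22 = 23/42
argmax = 3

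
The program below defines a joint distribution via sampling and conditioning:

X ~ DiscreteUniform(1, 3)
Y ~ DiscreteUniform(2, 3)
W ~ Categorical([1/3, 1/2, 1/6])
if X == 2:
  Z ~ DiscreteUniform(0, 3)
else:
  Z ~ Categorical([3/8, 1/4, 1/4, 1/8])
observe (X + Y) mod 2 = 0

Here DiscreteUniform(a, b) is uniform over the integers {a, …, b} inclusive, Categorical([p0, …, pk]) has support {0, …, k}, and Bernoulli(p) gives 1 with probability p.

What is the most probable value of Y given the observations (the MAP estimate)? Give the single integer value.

Enumerate traces; 36 have nonzero weight after conditioning:
  (X=1, Y=3, W=0, Z=0) weight 1/48
  (X=1, Y=3, W=0, Z=1) weight 1/72
  (X=1, Y=3, W=0, Z=2) weight 1/72
  (X=1, Y=3, W=0, Z=3) weight 1/144
  (X=1, Y=3, W=1, Z=0) weight 1/32
  (X=1, Y=3, W=1, Z=1) weight 1/48
  (X=1, Y=3, W=1, Z=2) weight 1/48
  (X=1, Y=3, W=1, Z=3) weight 1/96
  (X=2, Y=2, W=0, Z=0) weight 1/72
  … 27 more
Group by Y:
  weight(Y=2) = 1/6
  weight(Y=3) = 1/3
Total weight = 1/6 + 1/3 = 1/2
P(Y=2 | obs) = 1/6 / 1/2 = 1/3
P(Y=3 | obs) = 1/3 / 1/2 = 2/3
argmax = 3

argmax_v P(Y = v | obs) = 3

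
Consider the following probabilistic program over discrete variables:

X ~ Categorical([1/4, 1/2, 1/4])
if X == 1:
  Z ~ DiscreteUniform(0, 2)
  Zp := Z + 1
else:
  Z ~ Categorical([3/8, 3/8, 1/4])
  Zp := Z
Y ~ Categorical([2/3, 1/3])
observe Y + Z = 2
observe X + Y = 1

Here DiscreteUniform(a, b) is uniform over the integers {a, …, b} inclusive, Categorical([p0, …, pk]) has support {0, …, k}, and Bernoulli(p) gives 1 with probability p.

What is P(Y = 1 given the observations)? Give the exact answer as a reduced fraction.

P(Y = 1 | obs) = 9/41

Enumerate traces; 2 have nonzero weight after conditioning:
  (X=0, Z=1, Y=1) weight 1/32
  (X=1, Z=2, Y=0) weight 1/9
Group by Y:
  weight(Y=0) = 1/9
  weight(Y=1) = 1/32
Total weight = 1/9 + 1/32 = 41/288
P(Y=0 | obs) = 1/9 / 41/288 = 32/41
P(Y=1 | obs) = 1/32 / 41/288 = 9/41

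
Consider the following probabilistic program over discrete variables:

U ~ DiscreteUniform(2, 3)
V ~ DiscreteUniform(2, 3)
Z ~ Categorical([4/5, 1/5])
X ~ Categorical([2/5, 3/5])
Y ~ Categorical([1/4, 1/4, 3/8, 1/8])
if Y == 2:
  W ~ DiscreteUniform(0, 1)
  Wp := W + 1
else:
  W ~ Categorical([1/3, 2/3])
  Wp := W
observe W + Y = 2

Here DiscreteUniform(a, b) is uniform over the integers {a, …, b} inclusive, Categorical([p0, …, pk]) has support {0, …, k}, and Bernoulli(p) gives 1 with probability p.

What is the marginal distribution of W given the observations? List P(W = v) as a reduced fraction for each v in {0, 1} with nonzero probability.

Enumerate traces; 32 have nonzero weight after conditioning:
  (U=2, V=2, Z=0, X=0, Y=1, W=1) weight 1/75
  (U=2, V=2, Z=0, X=0, Y=2, W=0) weight 3/200
  (U=2, V=2, Z=0, X=1, Y=1, W=1) weight 1/50
  (U=2, V=2, Z=0, X=1, Y=2, W=0) weight 9/400
  (U=2, V=2, Z=1, X=0, Y=1, W=1) weight 1/300
  (U=2, V=2, Z=1, X=0, Y=2, W=0) weight 3/800
  (U=2, V=2, Z=1, X=1, Y=1, W=1) weight 1/200
  (U=2, V=2, Z=1, X=1, Y=2, W=0) weight 9/1600
  … 24 more
Group by W:
  weight(W=0) = 3/16
  weight(W=1) = 1/6
Total weight = 3/16 + 1/6 = 17/48
P(W=0 | obs) = 3/16 / 17/48 = 9/17
P(W=1 | obs) = 1/6 / 17/48 = 8/17

P(W=0) = 9/17, P(W=1) = 8/17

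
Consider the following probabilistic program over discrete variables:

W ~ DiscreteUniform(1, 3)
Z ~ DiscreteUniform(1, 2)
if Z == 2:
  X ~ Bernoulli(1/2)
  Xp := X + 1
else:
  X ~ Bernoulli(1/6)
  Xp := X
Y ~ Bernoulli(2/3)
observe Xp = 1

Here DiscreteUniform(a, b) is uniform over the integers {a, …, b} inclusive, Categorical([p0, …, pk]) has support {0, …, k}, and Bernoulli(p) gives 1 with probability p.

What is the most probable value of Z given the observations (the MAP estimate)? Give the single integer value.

Enumerate traces; 12 have nonzero weight after conditioning:
  (W=1, Z=1, X=1, Y=0) weight 1/108
  (W=1, Z=1, X=1, Y=1) weight 1/54
  (W=1, Z=2, X=0, Y=0) weight 1/36
  (W=1, Z=2, X=0, Y=1) weight 1/18
  (W=2, Z=1, X=1, Y=0) weight 1/108
  (W=2, Z=1, X=1, Y=1) weight 1/54
  (W=2, Z=2, X=0, Y=0) weight 1/36
  (W=2, Z=2, X=0, Y=1) weight 1/18
  … 4 more
Group by Z:
  weight(Z=1) = 1/12
  weight(Z=2) = 1/4
Total weight = 1/12 + 1/4 = 1/3
P(Z=1 | obs) = 1/12 / 1/3 = 1/4
P(Z=2 | obs) = 1/4 / 1/3 = 3/4
argmax = 2

argmax_v P(Z = v | obs) = 2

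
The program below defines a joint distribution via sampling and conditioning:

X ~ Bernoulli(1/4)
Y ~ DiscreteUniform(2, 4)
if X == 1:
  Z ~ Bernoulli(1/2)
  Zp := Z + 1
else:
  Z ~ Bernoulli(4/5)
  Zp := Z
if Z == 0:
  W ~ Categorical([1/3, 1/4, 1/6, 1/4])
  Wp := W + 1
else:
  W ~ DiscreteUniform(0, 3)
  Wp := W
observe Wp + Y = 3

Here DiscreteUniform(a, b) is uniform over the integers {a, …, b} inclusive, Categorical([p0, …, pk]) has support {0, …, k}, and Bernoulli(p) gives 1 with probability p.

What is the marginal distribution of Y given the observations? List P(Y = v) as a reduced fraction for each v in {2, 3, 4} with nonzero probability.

P(Y=2) = 131/218, P(Y=3) = 87/218

Enumerate traces; 6 have nonzero weight after conditioning:
  (X=0, Y=2, Z=0, W=0) weight 1/60
  (X=0, Y=2, Z=1, W=1) weight 1/20
  (X=0, Y=3, Z=1, W=0) weight 1/20
  (X=1, Y=2, Z=0, W=0) weight 1/72
  (X=1, Y=2, Z=1, W=1) weight 1/96
  (X=1, Y=3, Z=1, W=0) weight 1/96
Group by Y:
  weight(Y=2) = 131/1440
  weight(Y=3) = 29/480
Total weight = 131/1440 + 29/480 = 109/720
P(Y=2 | obs) = 131/1440 / 109/720 = 131/218
P(Y=3 | obs) = 29/480 / 109/720 = 87/218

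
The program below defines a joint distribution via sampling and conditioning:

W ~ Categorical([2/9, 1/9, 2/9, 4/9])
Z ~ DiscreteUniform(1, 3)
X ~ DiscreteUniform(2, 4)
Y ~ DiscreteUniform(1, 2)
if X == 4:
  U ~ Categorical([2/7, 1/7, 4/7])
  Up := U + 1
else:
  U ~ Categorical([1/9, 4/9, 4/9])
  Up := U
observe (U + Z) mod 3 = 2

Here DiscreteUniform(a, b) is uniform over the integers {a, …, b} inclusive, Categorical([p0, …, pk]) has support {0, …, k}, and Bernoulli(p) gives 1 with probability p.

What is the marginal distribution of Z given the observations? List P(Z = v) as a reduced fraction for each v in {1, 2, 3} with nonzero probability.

Enumerate traces; 72 have nonzero weight after conditioning:
  (W=0, Z=1, X=2, Y=1, U=1) weight 4/729
  (W=0, Z=1, X=2, Y=2, U=1) weight 4/729
  (W=0, Z=1, X=3, Y=1, U=1) weight 4/729
  (W=0, Z=1, X=3, Y=2, U=1) weight 4/729
  (W=0, Z=1, X=4, Y=1, U=1) weight 1/567
  (W=0, Z=1, X=4, Y=2, U=1) weight 1/567
  (W=0, Z=2, X=2, Y=1, U=0) weight 1/729
  (W=0, Z=2, X=2, Y=2, U=0) weight 1/729
  (W=0, Z=3, X=2, Y=1, U=2) weight 4/729
  … 63 more
Group by Z:
  weight(Z=1) = 65/567
  weight(Z=2) = 32/567
  weight(Z=3) = 92/567
Total weight = 65/567 + 32/567 + 92/567 = 1/3
P(Z=1 | obs) = 65/567 / 1/3 = 65/189
P(Z=2 | obs) = 32/567 / 1/3 = 32/189
P(Z=3 | obs) = 92/567 / 1/3 = 92/189

P(Z=1) = 65/189, P(Z=2) = 32/189, P(Z=3) = 92/189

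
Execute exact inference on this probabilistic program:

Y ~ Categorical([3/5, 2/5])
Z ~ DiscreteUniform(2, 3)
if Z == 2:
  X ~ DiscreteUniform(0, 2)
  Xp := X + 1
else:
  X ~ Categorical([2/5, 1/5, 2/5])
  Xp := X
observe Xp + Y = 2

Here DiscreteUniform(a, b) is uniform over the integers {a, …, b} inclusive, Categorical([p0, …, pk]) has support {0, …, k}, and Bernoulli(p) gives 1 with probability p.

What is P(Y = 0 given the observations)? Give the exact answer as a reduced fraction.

P(Y = 0 | obs) = 33/49

Enumerate traces; 4 have nonzero weight after conditioning:
  (Y=0, Z=2, X=1) weight 1/10
  (Y=0, Z=3, X=2) weight 3/25
  (Y=1, Z=2, X=0) weight 1/15
  (Y=1, Z=3, X=1) weight 1/25
Group by Y:
  weight(Y=0) = 11/50
  weight(Y=1) = 8/75
Total weight = 11/50 + 8/75 = 49/150
P(Y=0 | obs) = 11/50 / 49/150 = 33/49
P(Y=1 | obs) = 8/75 / 49/150 = 16/49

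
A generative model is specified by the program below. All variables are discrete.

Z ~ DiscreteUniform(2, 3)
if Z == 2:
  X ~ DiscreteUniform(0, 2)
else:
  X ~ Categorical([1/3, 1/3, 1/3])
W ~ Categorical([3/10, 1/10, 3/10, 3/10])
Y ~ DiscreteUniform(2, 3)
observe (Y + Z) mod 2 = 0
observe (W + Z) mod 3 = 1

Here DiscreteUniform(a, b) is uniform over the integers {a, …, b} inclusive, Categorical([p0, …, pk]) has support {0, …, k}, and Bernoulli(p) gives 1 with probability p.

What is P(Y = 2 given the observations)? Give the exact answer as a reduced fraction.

Enumerate traces; 6 have nonzero weight after conditioning:
  (Z=2, X=0, W=2, Y=2) weight 1/40
  (Z=2, X=1, W=2, Y=2) weight 1/40
  (Z=2, X=2, W=2, Y=2) weight 1/40
  (Z=3, X=0, W=1, Y=3) weight 1/120
  (Z=3, X=1, W=1, Y=3) weight 1/120
  (Z=3, X=2, W=1, Y=3) weight 1/120
Group by Y:
  weight(Y=2) = 3/40
  weight(Y=3) = 1/40
Total weight = 3/40 + 1/40 = 1/10
P(Y=2 | obs) = 3/40 / 1/10 = 3/4
P(Y=3 | obs) = 1/40 / 1/10 = 1/4

P(Y = 2 | obs) = 3/4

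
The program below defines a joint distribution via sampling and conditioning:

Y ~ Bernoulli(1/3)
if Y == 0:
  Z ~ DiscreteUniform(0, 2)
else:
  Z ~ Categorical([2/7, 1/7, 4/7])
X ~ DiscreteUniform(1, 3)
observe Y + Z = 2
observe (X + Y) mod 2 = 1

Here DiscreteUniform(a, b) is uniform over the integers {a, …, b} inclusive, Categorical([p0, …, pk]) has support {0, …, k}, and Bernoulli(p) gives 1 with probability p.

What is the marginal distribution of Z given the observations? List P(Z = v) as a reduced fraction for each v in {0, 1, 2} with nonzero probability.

P(Z=1) = 3/31, P(Z=2) = 28/31

Enumerate traces; 3 have nonzero weight after conditioning:
  (Y=0, Z=2, X=1) weight 2/27
  (Y=0, Z=2, X=3) weight 2/27
  (Y=1, Z=1, X=2) weight 1/63
Group by Z:
  weight(Z=1) = 1/63
  weight(Z=2) = 4/27
Total weight = 1/63 + 4/27 = 31/189
P(Z=1 | obs) = 1/63 / 31/189 = 3/31
P(Z=2 | obs) = 4/27 / 31/189 = 28/31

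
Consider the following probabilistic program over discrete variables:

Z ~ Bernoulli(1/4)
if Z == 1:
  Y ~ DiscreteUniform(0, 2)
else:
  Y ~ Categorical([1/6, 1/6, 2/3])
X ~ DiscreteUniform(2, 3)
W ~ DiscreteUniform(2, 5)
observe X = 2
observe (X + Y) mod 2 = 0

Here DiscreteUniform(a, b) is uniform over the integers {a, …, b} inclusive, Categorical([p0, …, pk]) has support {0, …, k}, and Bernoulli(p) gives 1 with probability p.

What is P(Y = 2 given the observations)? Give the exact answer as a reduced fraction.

P(Y = 2 | obs) = 14/19

Enumerate traces; 16 have nonzero weight after conditioning:
  (Z=0, Y=0, X=2, W=2) weight 1/64
  (Z=0, Y=0, X=2, W=3) weight 1/64
  (Z=0, Y=0, X=2, W=4) weight 1/64
  (Z=0, Y=0, X=2, W=5) weight 1/64
  (Z=0, Y=2, X=2, W=2) weight 1/16
  (Z=0, Y=2, X=2, W=3) weight 1/16
  (Z=0, Y=2, X=2, W=4) weight 1/16
  (Z=0, Y=2, X=2, W=5) weight 1/16
  … 8 more
Group by Y:
  weight(Y=0) = 5/48
  weight(Y=2) = 7/24
Total weight = 5/48 + 7/24 = 19/48
P(Y=0 | obs) = 5/48 / 19/48 = 5/19
P(Y=2 | obs) = 7/24 / 19/48 = 14/19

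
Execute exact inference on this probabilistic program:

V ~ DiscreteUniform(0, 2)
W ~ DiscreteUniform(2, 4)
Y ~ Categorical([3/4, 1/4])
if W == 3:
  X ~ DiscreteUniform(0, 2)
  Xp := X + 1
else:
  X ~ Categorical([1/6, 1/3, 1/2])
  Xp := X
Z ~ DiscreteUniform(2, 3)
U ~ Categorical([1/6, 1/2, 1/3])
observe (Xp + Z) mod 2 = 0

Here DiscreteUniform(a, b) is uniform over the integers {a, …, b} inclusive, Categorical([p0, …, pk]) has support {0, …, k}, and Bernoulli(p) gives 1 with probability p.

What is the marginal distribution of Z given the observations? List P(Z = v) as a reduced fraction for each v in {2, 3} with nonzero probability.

P(Z=2) = 5/9, P(Z=3) = 4/9

Enumerate traces; 162 have nonzero weight after conditioning:
  (V=0, W=2, Y=0, X=0, Z=2, U=0) weight 1/864
  (V=0, W=2, Y=0, X=0, Z=2, U=1) weight 1/288
  (V=0, W=2, Y=0, X=0, Z=2, U=2) weight 1/432
  (V=0, W=2, Y=0, X=1, Z=3, U=0) weight 1/432
  (V=0, W=2, Y=0, X=1, Z=3, U=1) weight 1/144
  (V=0, W=2, Y=0, X=1, Z=3, U=2) weight 1/216
  (V=0, W=2, Y=0, X=2, Z=2, U=0) weight 1/288
  (V=0, W=2, Y=0, X=2, Z=2, U=1) weight 1/96
  … 154 more
Group by Z:
  weight(Z=2) = 5/18
  weight(Z=3) = 2/9
Total weight = 5/18 + 2/9 = 1/2
P(Z=2 | obs) = 5/18 / 1/2 = 5/9
P(Z=3 | obs) = 2/9 / 1/2 = 4/9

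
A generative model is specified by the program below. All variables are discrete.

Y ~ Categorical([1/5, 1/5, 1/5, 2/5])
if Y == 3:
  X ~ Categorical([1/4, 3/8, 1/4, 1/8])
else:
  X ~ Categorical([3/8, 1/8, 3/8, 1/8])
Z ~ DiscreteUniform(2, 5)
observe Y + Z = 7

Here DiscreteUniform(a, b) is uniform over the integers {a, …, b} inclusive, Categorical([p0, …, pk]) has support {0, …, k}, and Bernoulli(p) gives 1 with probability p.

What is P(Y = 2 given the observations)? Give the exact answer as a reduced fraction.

P(Y = 2 | obs) = 1/3

Enumerate traces; 8 have nonzero weight after conditioning:
  (Y=2, X=0, Z=5) weight 3/160
  (Y=2, X=1, Z=5) weight 1/160
  (Y=2, X=2, Z=5) weight 3/160
  (Y=2, X=3, Z=5) weight 1/160
  (Y=3, X=0, Z=4) weight 1/40
  (Y=3, X=1, Z=4) weight 3/80
  (Y=3, X=2, Z=4) weight 1/40
  (Y=3, X=3, Z=4) weight 1/80
Group by Y:
  weight(Y=2) = 1/20
  weight(Y=3) = 1/10
Total weight = 1/20 + 1/10 = 3/20
P(Y=2 | obs) = 1/20 / 3/20 = 1/3
P(Y=3 | obs) = 1/10 / 3/20 = 2/3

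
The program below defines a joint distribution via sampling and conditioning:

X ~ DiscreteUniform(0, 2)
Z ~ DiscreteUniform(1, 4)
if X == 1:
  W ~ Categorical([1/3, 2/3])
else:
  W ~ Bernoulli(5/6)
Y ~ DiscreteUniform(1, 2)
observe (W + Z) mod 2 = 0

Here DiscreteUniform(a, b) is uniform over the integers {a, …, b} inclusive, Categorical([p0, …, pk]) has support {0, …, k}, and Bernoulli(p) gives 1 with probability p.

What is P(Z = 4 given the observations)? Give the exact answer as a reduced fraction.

P(Z = 4 | obs) = 1/9

Enumerate traces; 24 have nonzero weight after conditioning:
  (X=0, Z=1, W=1, Y=1) weight 5/144
  (X=0, Z=1, W=1, Y=2) weight 5/144
  (X=0, Z=2, W=0, Y=1) weight 1/144
  (X=0, Z=2, W=0, Y=2) weight 1/144
  (X=0, Z=3, W=1, Y=1) weight 5/144
  (X=0, Z=3, W=1, Y=2) weight 5/144
  (X=0, Z=4, W=0, Y=1) weight 1/144
  (X=0, Z=4, W=0, Y=2) weight 1/144
  … 16 more
Group by Z:
  weight(Z=1) = 7/36
  weight(Z=2) = 1/18
  weight(Z=3) = 7/36
  weight(Z=4) = 1/18
Total weight = 7/36 + 1/18 + 7/36 + 1/18 = 1/2
P(Z=1 | obs) = 7/36 / 1/2 = 7/18
P(Z=2 | obs) = 1/18 / 1/2 = 1/9
P(Z=3 | obs) = 7/36 / 1/2 = 7/18
P(Z=4 | obs) = 1/18 / 1/2 = 1/9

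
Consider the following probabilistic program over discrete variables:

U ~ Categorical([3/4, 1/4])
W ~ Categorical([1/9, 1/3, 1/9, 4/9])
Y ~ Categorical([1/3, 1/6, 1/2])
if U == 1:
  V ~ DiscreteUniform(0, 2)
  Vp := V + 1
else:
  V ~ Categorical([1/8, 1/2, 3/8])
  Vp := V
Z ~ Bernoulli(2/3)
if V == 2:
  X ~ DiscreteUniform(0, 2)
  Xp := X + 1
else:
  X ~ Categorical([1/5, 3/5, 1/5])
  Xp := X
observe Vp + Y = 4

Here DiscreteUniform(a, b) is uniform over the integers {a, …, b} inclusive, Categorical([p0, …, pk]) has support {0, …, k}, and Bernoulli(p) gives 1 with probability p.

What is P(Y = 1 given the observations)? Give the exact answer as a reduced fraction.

P(Y = 1 | obs) = 8/113

Enumerate traces; 72 have nonzero weight after conditioning:
  (U=0, W=0, Y=2, V=2, Z=0, X=0) weight 1/576
  (U=0, W=0, Y=2, V=2, Z=0, X=1) weight 1/576
  (U=0, W=0, Y=2, V=2, Z=0, X=2) weight 1/576
  (U=0, W=0, Y=2, V=2, Z=1, X=0) weight 1/288
  (U=0, W=0, Y=2, V=2, Z=1, X=1) weight 1/288
  (U=0, W=0, Y=2, V=2, Z=1, X=2) weight 1/288
  (U=0, W=1, Y=2, V=2, Z=0, X=0) weight 1/192
  (U=0, W=1, Y=2, V=2, Z=0, X=1) weight 1/192
  (U=1, W=0, Y=1, V=2, Z=0, X=0) weight 1/5832
  … 63 more
Group by Y:
  weight(Y=1) = 1/72
  weight(Y=2) = 35/192
Total weight = 1/72 + 35/192 = 113/576
P(Y=1 | obs) = 1/72 / 113/576 = 8/113
P(Y=2 | obs) = 35/192 / 113/576 = 105/113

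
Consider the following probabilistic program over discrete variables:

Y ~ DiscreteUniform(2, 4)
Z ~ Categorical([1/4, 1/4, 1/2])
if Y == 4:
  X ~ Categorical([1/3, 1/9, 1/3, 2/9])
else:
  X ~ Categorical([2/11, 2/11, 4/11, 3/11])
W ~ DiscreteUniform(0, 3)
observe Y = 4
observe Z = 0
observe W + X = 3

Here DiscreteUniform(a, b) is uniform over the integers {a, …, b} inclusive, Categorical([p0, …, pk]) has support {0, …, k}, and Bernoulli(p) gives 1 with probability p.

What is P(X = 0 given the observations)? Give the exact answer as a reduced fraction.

Enumerate traces; 4 have nonzero weight after conditioning:
  (Y=4, Z=0, X=0, W=3) weight 1/144
  (Y=4, Z=0, X=1, W=2) weight 1/432
  (Y=4, Z=0, X=2, W=1) weight 1/144
  (Y=4, Z=0, X=3, W=0) weight 1/216
Group by X:
  weight(X=0) = 1/144
  weight(X=1) = 1/432
  weight(X=2) = 1/144
  weight(X=3) = 1/216
Total weight = 1/144 + 1/432 + 1/144 + 1/216 = 1/48
P(X=0 | obs) = 1/144 / 1/48 = 1/3
P(X=1 | obs) = 1/432 / 1/48 = 1/9
P(X=2 | obs) = 1/144 / 1/48 = 1/3
P(X=3 | obs) = 1/216 / 1/48 = 2/9

P(X = 0 | obs) = 1/3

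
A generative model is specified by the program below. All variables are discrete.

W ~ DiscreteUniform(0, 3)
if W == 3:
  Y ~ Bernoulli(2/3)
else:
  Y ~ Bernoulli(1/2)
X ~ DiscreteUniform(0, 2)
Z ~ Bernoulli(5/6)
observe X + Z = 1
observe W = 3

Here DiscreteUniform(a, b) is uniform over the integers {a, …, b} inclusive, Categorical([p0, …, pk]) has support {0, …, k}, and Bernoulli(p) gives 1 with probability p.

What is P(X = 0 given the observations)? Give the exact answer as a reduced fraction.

P(X = 0 | obs) = 5/6

Enumerate traces; 4 have nonzero weight after conditioning:
  (W=3, Y=0, X=0, Z=1) weight 5/216
  (W=3, Y=0, X=1, Z=0) weight 1/216
  (W=3, Y=1, X=0, Z=1) weight 5/108
  (W=3, Y=1, X=1, Z=0) weight 1/108
Group by X:
  weight(X=0) = 5/72
  weight(X=1) = 1/72
Total weight = 5/72 + 1/72 = 1/12
P(X=0 | obs) = 5/72 / 1/12 = 5/6
P(X=1 | obs) = 1/72 / 1/12 = 1/6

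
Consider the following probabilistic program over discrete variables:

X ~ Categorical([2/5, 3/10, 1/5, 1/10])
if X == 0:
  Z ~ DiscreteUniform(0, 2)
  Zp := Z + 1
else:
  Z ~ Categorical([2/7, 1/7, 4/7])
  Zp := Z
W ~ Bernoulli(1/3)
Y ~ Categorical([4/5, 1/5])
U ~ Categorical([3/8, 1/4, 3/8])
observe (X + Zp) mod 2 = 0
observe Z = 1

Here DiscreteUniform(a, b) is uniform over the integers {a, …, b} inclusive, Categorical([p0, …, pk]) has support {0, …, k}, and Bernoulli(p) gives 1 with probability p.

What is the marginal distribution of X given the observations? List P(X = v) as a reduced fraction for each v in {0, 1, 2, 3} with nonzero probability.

Enumerate traces; 36 have nonzero weight after conditioning:
  (X=0, Z=1, W=0, Y=0, U=0) weight 2/75
  (X=0, Z=1, W=0, Y=0, U=1) weight 4/225
  (X=0, Z=1, W=0, Y=0, U=2) weight 2/75
  (X=0, Z=1, W=0, Y=1, U=0) weight 1/150
  (X=0, Z=1, W=0, Y=1, U=1) weight 1/225
  (X=0, Z=1, W=0, Y=1, U=2) weight 1/150
  (X=0, Z=1, W=1, Y=0, U=0) weight 1/75
  (X=0, Z=1, W=1, Y=0, U=1) weight 2/225
  (X=1, Z=1, W=0, Y=0, U=0) weight 3/350
  (X=3, Z=1, W=0, Y=0, U=0) weight 1/350
  … 26 more
Group by X:
  weight(X=0) = 2/15
  weight(X=1) = 3/70
  weight(X=3) = 1/70
Total weight = 2/15 + 3/70 + 1/70 = 4/21
P(X=0 | obs) = 2/15 / 4/21 = 7/10
P(X=1 | obs) = 3/70 / 4/21 = 9/40
P(X=3 | obs) = 1/70 / 4/21 = 3/40

P(X=0) = 7/10, P(X=1) = 9/40, P(X=3) = 3/40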